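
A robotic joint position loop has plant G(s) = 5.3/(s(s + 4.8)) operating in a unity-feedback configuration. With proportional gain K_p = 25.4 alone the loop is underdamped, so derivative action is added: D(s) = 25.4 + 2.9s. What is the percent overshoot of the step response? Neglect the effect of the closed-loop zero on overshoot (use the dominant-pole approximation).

0.4%

Forward path: (25.4 + 2.9s)·5.3/(s(s+4.8)). The closed-loop characteristic equation is s² + (4.8 + 5.3·2.9)s + 5.3·25.4 = 0.
That is s² + 20.17s + 134.6 = 0, so ω_n = 11.6 rad/s and ζ = 20.17/(2·11.6) = 0.8692.
%OS = 100·exp(−πζ/√(1−ζ²)) = 0.4%.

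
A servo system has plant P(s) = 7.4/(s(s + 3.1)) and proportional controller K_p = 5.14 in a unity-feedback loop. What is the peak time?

T_p = 0.526 s

The closed-loop denominator s² + 3.1s + 38.04 gives ω_n = √38.04 = 6.167 and ζ = 3.1/(2ω_n) = 0.2513.
Damped frequency ω_d = ω_n√(1−ζ²) = 5.969 rad/s, so peak time T_p = π/ω_d = 0.526 s.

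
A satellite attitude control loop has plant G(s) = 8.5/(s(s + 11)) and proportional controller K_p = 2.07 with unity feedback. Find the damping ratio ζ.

ζ = 1.31

The closed-loop denominator is s(s+11) + 2.07·8.5 = s² + 11s + 17.59.
So ω_n² = 17.59 ⇒ ω_n = 4.195 rad/s, and ζ = 11/(2ω_n) = 1.31.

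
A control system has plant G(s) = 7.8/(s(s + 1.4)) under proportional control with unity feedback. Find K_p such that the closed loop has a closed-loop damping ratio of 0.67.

Closed-loop characteristic equation: s² + 1.4s + K_p·7.8 = 0.
So ω_n = √(7.8K_p) and 2ζω_n = 1.4, giving ζ = 1.4/(2√(7.8K_p)).
Setting ζ = 0.67: √(7.8K_p) = 1.4/(2·0.67) = 1.045, so K_p = 1.092/7.8 = 0.14.

K_p = 0.14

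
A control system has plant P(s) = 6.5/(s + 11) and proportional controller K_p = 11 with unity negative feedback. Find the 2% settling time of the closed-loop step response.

T_s ≈ 0.0485 s

Closed-loop transfer function: T(s) = K_p·P(s)/(1 + K_p·P(s)) = 71.5/(s + 11 + 71.5) = 71.5/(s + 82.5).
Time constant τ = 1/82.5 = 0.01212 s, so the 2% settling time is about 4τ = 0.0485 s.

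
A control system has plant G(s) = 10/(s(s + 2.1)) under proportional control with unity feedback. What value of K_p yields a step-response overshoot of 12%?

From %OS = 100·exp(−πζ/√(1−ζ²)) = 12%, ζ = −ln(0.12)/√(π²+ln²(0.12)) = 0.5594.
Characteristic equation s² + 2.1s + 10K_p = 0 gives ζ = 2.1/(2√(10K_p)).
Setting ζ = 0.5594: √(10K_p) = 2.1/(2·0.5594) = 1.877, so K_p = 3.523/10 = 0.352.

K_p = 0.352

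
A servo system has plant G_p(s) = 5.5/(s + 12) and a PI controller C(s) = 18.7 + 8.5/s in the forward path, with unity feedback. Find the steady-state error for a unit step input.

The open loop C(s)G_p(s) has a pole at the origin (type 1), so the static position error constant is infinite and e_ss = 1/(1+∞) = 0.

0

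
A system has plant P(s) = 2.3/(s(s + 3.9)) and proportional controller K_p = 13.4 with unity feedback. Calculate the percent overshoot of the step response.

The closed-loop denominator s² + 3.9s + 30.82 gives ω_n = √30.82 = 5.552 and ζ = 3.9/(2ω_n) = 0.3513.
%OS = 100·exp(−πζ/√(1−ζ²)) = 100·exp(−π·0.3513/√0.8766) = 30.8%.

30.8%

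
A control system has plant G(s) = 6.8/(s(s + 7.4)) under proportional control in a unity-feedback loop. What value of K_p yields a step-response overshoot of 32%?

From %OS = 100·exp(−πζ/√(1−ζ²)) = 32%, ζ = −ln(0.32)/√(π²+ln²(0.32)) = 0.341.
Characteristic equation s² + 7.4s + 6.8K_p = 0 gives ζ = 7.4/(2√(6.8K_p)).
Setting ζ = 0.341: √(6.8K_p) = 7.4/(2·0.341) = 10.85, so K_p = 117.8/6.8 = 17.3.

K_p = 17.3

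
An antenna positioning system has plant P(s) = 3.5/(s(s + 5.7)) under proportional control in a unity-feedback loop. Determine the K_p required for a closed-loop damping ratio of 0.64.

Closed-loop characteristic equation: s² + 5.7s + K_p·3.5 = 0.
So ω_n = √(3.5K_p) and 2ζω_n = 5.7, giving ζ = 5.7/(2√(3.5K_p)).
Setting ζ = 0.64: √(3.5K_p) = 5.7/(2·0.64) = 4.453, so K_p = 19.83/3.5 = 5.67.

K_p = 5.67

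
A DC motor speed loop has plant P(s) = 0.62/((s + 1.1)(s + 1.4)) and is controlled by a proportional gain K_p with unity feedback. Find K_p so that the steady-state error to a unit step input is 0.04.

For a type-0 loop with proportional control, e_ss = 1/(1 + K_p·P(0)).
P(0) = 0.4026. Require 1/(1 + K_p·0.4026) = 0.04, so 1 + 0.4026·K_p = 25.
K_p = (25 − 1)/0.4026 = 59.6.

K_p = 59.6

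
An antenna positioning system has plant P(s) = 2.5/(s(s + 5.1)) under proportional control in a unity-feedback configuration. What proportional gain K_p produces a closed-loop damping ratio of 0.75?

K_p = 4.62

Closed-loop characteristic equation: s² + 5.1s + K_p·2.5 = 0.
So ω_n = √(2.5K_p) and 2ζω_n = 5.1, giving ζ = 5.1/(2√(2.5K_p)).
Setting ζ = 0.75: √(2.5K_p) = 5.1/(2·0.75) = 3.4, so K_p = 11.56/2.5 = 4.62.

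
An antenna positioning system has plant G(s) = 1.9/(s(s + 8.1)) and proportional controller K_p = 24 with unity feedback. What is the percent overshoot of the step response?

9.49%

The closed-loop denominator s² + 8.1s + 45.6 gives ω_n = √45.6 = 6.753 and ζ = 8.1/(2ω_n) = 0.5998.
%OS = 100·exp(−πζ/√(1−ζ²)) = 100·exp(−π·0.5998/√0.6403) = 9.49%.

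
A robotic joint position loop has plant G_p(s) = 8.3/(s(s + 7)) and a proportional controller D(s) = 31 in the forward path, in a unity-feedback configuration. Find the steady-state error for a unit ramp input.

0.0272

The loop has one pole at the origin (type 1). Velocity error constant K_v = lim_{s→0} s·D(s)G_p(s) = 31·8.3/7 = 36.76.
Steady-state error to a unit ramp: e_ss = 1/K_v = 0.0272.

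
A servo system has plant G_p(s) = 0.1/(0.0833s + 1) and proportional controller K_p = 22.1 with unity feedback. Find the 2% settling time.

Closed loop: T(s) = K_p·G_p/(1+K_p·G_p) = 2.21/(0.0833s + 1 + 2.21), with pole at s = −(1 + 2.21)/0.0833 = −38.54.
τ = 1/38.54 = 0.02595 s, so 2% settling time ≈ 4τ = 0.104 s.

T_s ≈ 0.104 s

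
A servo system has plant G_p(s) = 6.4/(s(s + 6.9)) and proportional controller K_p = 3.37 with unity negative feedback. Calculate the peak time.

From 1 + K_pG_p(s) = 0: s² + 6.9s + 21.57 = 0 ⇒ ω_n = 4.644, ζ = 0.7429.
Damped frequency ω_d = ω_n√(1−ζ²) = 3.109 rad/s, so peak time T_p = π/ω_d = 1.01 s.

T_p = 1.01 s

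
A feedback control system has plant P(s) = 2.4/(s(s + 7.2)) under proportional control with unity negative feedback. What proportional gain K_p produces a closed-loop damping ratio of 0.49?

K_p = 22.5

Closed-loop characteristic equation: s² + 7.2s + K_p·2.4 = 0.
So ω_n = √(2.4K_p) and 2ζω_n = 7.2, giving ζ = 7.2/(2√(2.4K_p)).
Setting ζ = 0.49: √(2.4K_p) = 7.2/(2·0.49) = 7.347, so K_p = 53.98/2.4 = 22.5.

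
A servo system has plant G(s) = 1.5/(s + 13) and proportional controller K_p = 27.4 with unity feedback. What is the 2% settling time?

T_s ≈ 0.0739 s

Closed-loop transfer function: T(s) = K_p·G(s)/(1 + K_p·G(s)) = 41.1/(s + 13 + 41.1) = 41.1/(s + 54.1).
Time constant τ = 1/54.1 = 0.01848 s, so the 2% settling time is about 4τ = 0.0739 s.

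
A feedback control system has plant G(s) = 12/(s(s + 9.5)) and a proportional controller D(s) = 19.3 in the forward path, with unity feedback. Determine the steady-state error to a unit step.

0

The open loop D(s)G(s) has a pole at the origin (type 1), so the static position error constant is infinite and e_ss = 1/(1+∞) = 0.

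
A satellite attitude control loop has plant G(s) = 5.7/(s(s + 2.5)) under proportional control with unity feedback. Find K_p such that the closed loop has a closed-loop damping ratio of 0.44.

Closed-loop characteristic equation: s² + 2.5s + K_p·5.7 = 0.
So ω_n = √(5.7K_p) and 2ζω_n = 2.5, giving ζ = 2.5/(2√(5.7K_p)).
Setting ζ = 0.44: √(5.7K_p) = 2.5/(2·0.44) = 2.841, so K_p = 8.071/5.7 = 1.42.

K_p = 1.42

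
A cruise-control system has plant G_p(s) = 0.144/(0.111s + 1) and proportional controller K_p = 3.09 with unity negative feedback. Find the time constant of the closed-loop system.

τ = 0.0768 s

Closed loop: T(s) = K_p·G_p/(1+K_p·G_p) = 0.445/(0.111s + 1 + 0.445), with pole at s = −(1 + 0.445)/0.111 = −13.02.
Closed-loop time constant τ = 1/13.02 = 0.0768 s.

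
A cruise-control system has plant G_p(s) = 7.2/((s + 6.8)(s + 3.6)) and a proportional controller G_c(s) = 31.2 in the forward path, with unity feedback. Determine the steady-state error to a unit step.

The loop is type 0. Static position error constant K_pos = G_c(0)·G_p(0) = 31.2·0.2941 = 9.176.
Steady-state error to a unit step: e_ss = 1/(1+K_pos) = 1/10.18 = 0.0983.

0.0983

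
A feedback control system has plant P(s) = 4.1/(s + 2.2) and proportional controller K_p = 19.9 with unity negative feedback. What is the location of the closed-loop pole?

s = -83.79

Closed-loop transfer function: T(s) = K_p·P(s)/(1 + K_p·P(s)) = 81.59/(s + 2.2 + 81.59) = 81.59/(s + 83.79).
The closed-loop pole is at s = −83.79.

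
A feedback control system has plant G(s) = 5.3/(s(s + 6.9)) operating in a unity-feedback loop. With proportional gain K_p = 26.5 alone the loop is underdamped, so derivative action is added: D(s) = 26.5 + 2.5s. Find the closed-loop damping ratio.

ζ = 0.85

Forward path: (26.5 + 2.5s)·5.3/(s(s+6.9)). The closed-loop characteristic equation is s² + (6.9 + 5.3·2.5)s + 5.3·26.5 = 0.
That is s² + 20.15s + 140.4 = 0, so ω_n = 11.85 rad/s and ζ = 20.15/(2·11.85) = 0.8501.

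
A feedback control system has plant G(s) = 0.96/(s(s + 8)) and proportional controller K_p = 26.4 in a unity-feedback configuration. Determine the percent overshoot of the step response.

1.64%

Closed-loop characteristic equation: s² + 8s + 25.34 = 0, so ω_n = 5.034 rad/s and ζ = 8/(2·5.034) = 0.7946.
%OS = 100·exp(−πζ/√(1−ζ²)) = 100·exp(−π·0.7946/√0.3687) = 1.64%.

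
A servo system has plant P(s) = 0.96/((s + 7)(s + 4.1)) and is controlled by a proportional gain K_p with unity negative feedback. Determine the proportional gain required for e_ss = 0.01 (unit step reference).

The loop is type 0, so e_ss(step) = 1/(1 + K_pos) with K_pos = K_p·P(0).
P(0) = 0.03345. Require 1/(1 + K_p·0.03345) = 0.01, so 1 + 0.03345·K_p = 100.
K_p = (100 − 1)/0.03345 = 2960.

K_p = 2960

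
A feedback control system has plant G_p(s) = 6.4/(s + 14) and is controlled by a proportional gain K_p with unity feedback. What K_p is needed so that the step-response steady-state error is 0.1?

The loop is type 0, so e_ss(step) = 1/(1 + K_pos) with K_pos = K_p·G_p(0).
G_p(0) = 0.4571. Require 1/(1 + K_p·0.4571) = 0.1, so 1 + 0.4571·K_p = 10.
K_p = (10 − 1)/0.4571 = 19.7.

K_p = 19.7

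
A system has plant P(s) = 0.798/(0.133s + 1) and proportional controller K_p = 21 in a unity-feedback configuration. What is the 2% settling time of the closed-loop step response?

T_s ≈ 0.03 s

Closed loop: T(s) = K_p·P/(1+K_p·P) = 16.76/(0.133s + 1 + 16.76), with pole at s = −(1 + 16.76)/0.133 = −133.5.
τ = 1/133.5 = 0.00749 s, so 2% settling time ≈ 4τ = 0.03 s.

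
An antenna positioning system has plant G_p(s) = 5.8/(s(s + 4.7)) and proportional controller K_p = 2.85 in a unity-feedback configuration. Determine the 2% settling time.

The closed-loop denominator s² + 4.7s + 16.53 gives ω_n = √16.53 = 4.066 and ζ = 4.7/(2ω_n) = 0.578.
2% settling time T_s ≈ 4/(ζω_n) = 4/2.35 = 1.7 s.

T_s ≈ 1.7 s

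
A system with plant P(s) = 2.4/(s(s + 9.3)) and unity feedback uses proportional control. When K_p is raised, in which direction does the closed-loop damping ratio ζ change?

ζ = 9.3/(2√(2.4K_p)); increasing K_p raises the denominator, so ζ falls.

decrease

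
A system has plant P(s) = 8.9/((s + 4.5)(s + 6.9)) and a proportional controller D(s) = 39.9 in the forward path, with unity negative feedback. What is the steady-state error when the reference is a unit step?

0.0804

The loop is type 0. Static position error constant K_pos = D(0)·P(0) = 39.9·0.2866 = 11.44.
Steady-state error to a unit step: e_ss = 1/(1+K_pos) = 1/12.44 = 0.0804.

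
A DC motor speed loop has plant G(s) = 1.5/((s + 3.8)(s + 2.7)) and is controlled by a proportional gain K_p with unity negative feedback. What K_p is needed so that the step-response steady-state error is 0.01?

K_p = 677

Steady-state error for a unit step on this type-0 loop is 1/(1 + K_p·G(0)).
G(0) = 0.1462. Require 1/(1 + K_p·0.1462) = 0.01, so 1 + 0.1462·K_p = 100.
K_p = (100 − 1)/0.1462 = 677.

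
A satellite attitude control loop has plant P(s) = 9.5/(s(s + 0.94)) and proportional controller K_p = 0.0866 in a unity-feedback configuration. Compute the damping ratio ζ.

1 + K_p·P(s) = 0 gives s² + 0.94s + 0.8227 = 0.
Matching s² + 2ζω_n s + ω_n²: ω_n = √0.8227 = 0.907 rad/s and 2ζω_n = 0.94, so ζ = 0.94/(2·0.907) = 0.518.

ζ = 0.518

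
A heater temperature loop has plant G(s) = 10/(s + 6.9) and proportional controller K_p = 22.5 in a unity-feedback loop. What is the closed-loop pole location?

s = -231.9

Closed-loop transfer function: T(s) = K_p·G(s)/(1 + K_p·G(s)) = 225/(s + 6.9 + 225) = 225/(s + 231.9).
The closed-loop pole is at s = −231.9.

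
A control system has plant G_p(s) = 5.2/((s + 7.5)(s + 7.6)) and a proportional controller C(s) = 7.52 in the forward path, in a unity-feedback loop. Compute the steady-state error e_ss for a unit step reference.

0.593

The loop is type 0. Static position error constant K_pos = C(0)·G_p(0) = 7.52·0.09123 = 0.686.
Steady-state error to a unit step: e_ss = 1/(1+K_pos) = 1/1.686 = 0.593.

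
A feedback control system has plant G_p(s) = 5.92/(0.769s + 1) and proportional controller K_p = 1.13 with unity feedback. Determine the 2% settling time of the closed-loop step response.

T_s ≈ 0.4 s

Closed loop: T(s) = K_p·G_p/(1+K_p·G_p) = 6.69/(0.769s + 1 + 6.69), with pole at s = −(1 + 6.69)/0.769 = −9.999.
τ = 1/9.999 = 0.1 s, so 2% settling time ≈ 4τ = 0.4 s.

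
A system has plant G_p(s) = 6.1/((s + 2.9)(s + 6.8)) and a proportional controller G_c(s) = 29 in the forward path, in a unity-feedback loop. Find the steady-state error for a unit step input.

The loop is type 0. Static position error constant K_pos = G_c(0)·G_p(0) = 29·0.3093 = 8.971.
Steady-state error to a unit step: e_ss = 1/(1+K_pos) = 1/9.971 = 0.1.

0.1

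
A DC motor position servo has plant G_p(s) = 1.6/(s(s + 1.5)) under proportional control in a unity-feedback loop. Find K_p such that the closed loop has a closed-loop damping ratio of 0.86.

Closed-loop characteristic equation: s² + 1.5s + K_p·1.6 = 0.
So ω_n = √(1.6K_p) and 2ζω_n = 1.5, giving ζ = 1.5/(2√(1.6K_p)).
Setting ζ = 0.86: √(1.6K_p) = 1.5/(2·0.86) = 0.8721, so K_p = 0.7605/1.6 = 0.475.

K_p = 0.475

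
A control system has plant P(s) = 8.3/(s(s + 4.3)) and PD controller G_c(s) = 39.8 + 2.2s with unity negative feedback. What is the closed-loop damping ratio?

Forward path: (39.8 + 2.2s)·8.3/(s(s+4.3)). The closed-loop characteristic equation is s² + (4.3 + 8.3·2.2)s + 8.3·39.8 = 0.
That is s² + 22.56s + 330.3 = 0, so ω_n = 18.18 rad/s and ζ = 22.56/(2·18.18) = 0.6206.

ζ = 0.621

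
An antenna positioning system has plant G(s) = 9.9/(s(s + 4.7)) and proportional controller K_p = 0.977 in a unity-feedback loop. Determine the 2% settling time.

The closed-loop denominator s² + 4.7s + 9.672 gives ω_n = √9.672 = 3.11 and ζ = 4.7/(2ω_n) = 0.7556.
2% settling time T_s ≈ 4/(ζω_n) = 4/2.35 = 1.7 s.

T_s ≈ 1.7 s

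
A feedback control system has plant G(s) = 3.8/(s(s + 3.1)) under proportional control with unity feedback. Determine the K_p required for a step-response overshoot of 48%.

From %OS = 100·exp(−πζ/√(1−ζ²)) = 48%, ζ = −ln(0.48)/√(π²+ln²(0.48)) = 0.2275.
Characteristic equation s² + 3.1s + 3.8K_p = 0 gives ζ = 3.1/(2√(3.8K_p)).
Setting ζ = 0.2275: √(3.8K_p) = 3.1/(2·0.2275) = 6.813, so K_p = 46.42/3.8 = 12.2.

K_p = 12.2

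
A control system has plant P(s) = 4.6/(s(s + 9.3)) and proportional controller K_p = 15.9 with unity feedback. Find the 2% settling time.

The closed-loop denominator s² + 9.3s + 73.14 gives ω_n = √73.14 = 8.552 and ζ = 9.3/(2ω_n) = 0.5437.
2% settling time T_s ≈ 4/(ζω_n) = 4/4.65 = 0.86 s.

T_s ≈ 0.86 s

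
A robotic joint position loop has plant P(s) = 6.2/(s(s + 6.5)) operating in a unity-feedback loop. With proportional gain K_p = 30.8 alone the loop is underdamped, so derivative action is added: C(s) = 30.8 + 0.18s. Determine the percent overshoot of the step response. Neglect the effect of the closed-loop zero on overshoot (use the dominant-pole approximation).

Forward path: (30.8 + 0.18s)·6.2/(s(s+6.5)). The closed-loop characteristic equation is s² + (6.5 + 6.2·0.18)s + 6.2·30.8 = 0.
That is s² + 7.616s + 191 = 0, so ω_n = 13.82 rad/s and ζ = 7.616/(2·13.82) = 0.2756.
%OS = 100·exp(−πζ/√(1−ζ²)) = 40.6%.

40.6%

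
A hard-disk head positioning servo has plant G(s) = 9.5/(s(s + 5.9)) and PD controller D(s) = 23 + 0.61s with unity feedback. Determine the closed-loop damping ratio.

ζ = 0.396

Forward path: (23 + 0.61s)·9.5/(s(s+5.9)). The closed-loop characteristic equation is s² + (5.9 + 9.5·0.61)s + 9.5·23 = 0.
That is s² + 11.7s + 218.5 = 0, so ω_n = 14.78 rad/s and ζ = 11.7/(2·14.78) = 0.3956.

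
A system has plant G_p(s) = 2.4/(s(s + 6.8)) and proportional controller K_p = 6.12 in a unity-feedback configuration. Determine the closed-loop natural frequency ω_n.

ω_n = 3.83 rad/s

1 + K_p·G_p(s) = 0 gives s² + 6.8s + 14.69 = 0.
So ω_n² = 14.69 ⇒ ω_n = 3.832 rad/s, and ζ = 6.8/(2ω_n) = 0.887.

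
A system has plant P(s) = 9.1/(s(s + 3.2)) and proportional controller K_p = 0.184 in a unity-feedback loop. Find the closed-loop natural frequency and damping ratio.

ω_n = 1.29 rad/s, ζ = 1.24

With unity feedback the closed-loop characteristic equation is s² + 3.2s + 0.184·9.1 = s² + 3.2s + 1.674 = 0.
Matching s² + 2ζω_n s + ω_n²: ω_n = √1.674 = 1.294 rad/s and 2ζω_n = 3.2, so ζ = 3.2/(2·1.294) = 1.24.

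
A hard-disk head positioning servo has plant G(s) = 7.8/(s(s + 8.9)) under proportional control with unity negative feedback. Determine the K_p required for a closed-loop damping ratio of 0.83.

Closed-loop characteristic equation: s² + 8.9s + K_p·7.8 = 0.
So ω_n = √(7.8K_p) and 2ζω_n = 8.9, giving ζ = 8.9/(2√(7.8K_p)).
Setting ζ = 0.83: √(7.8K_p) = 8.9/(2·0.83) = 5.361, so K_p = 28.75/7.8 = 3.69.

K_p = 3.69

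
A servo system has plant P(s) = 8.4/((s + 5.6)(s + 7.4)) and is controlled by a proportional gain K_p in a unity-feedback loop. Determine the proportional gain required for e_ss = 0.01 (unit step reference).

Steady-state error for a unit step on this type-0 loop is 1/(1 + K_p·P(0)).
P(0) = 0.2027. Require 1/(1 + K_p·0.2027) = 0.01, so 1 + 0.2027·K_p = 100.
K_p = (100 − 1)/0.2027 = 488.

K_p = 488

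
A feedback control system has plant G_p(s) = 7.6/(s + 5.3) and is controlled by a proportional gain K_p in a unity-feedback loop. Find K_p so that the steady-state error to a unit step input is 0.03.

K_p = 22.5

For a type-0 loop with proportional control, e_ss = 1/(1 + K_p·G_p(0)).
G_p(0) = 1.434. Require 1/(1 + K_p·1.434) = 0.03, so 1 + 1.434·K_p = 33.33.
K_p = (33.33 − 1)/1.434 = 22.5.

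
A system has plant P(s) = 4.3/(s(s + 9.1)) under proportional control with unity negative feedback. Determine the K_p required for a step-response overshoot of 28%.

From %OS = 100·exp(−πζ/√(1−ζ²)) = 28%, ζ = −ln(0.28)/√(π²+ln²(0.28)) = 0.3755.
Characteristic equation s² + 9.1s + 4.3K_p = 0 gives ζ = 9.1/(2√(4.3K_p)).
Setting ζ = 0.3755: √(4.3K_p) = 9.1/(2·0.3755) = 12.12, so K_p = 146.8/4.3 = 34.1.

K_p = 34.1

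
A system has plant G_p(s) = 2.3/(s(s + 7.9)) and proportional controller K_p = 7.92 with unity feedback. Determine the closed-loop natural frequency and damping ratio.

1 + K_p·G_p(s) = 0 gives s² + 7.9s + 18.22 = 0.
Matching s² + 2ζω_n s + ω_n²: ω_n = √18.22 = 4.268 rad/s and 2ζω_n = 7.9, so ζ = 7.9/(2·4.268) = 0.925.

ω_n = 4.27 rad/s, ζ = 0.925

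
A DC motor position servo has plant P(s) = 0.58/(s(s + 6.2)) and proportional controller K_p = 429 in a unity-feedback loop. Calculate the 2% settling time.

Closed-loop characteristic equation: s² + 6.2s + 248.8 = 0, so ω_n = 15.77 rad/s and ζ = 6.2/(2·15.77) = 0.1965.
2% settling time T_s ≈ 4/(ζω_n) = 4/3.1 = 1.29 s.

T_s ≈ 1.29 s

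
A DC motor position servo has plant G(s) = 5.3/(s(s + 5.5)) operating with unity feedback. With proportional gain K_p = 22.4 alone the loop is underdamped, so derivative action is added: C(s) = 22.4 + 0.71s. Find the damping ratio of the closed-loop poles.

ζ = 0.425

Forward path: (22.4 + 0.71s)·5.3/(s(s+5.5)). The closed-loop characteristic equation is s² + (5.5 + 5.3·0.71)s + 5.3·22.4 = 0.
That is s² + 9.263s + 118.7 = 0, so ω_n = 10.9 rad/s and ζ = 9.263/(2·10.9) = 0.4251.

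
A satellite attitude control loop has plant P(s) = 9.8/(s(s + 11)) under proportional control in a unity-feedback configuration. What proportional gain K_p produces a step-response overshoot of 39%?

K_p = 37.4

From %OS = 100·exp(−πζ/√(1−ζ²)) = 39%, ζ = −ln(0.39)/√(π²+ln²(0.39)) = 0.2871.
Characteristic equation s² + 11s + 9.8K_p = 0 gives ζ = 11/(2√(9.8K_p)).
Setting ζ = 0.2871: √(9.8K_p) = 11/(2·0.2871) = 19.16, so K_p = 367/9.8 = 37.4.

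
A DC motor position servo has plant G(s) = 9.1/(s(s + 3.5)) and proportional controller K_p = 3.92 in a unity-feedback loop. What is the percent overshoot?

38.2%

From 1 + K_pG(s) = 0: s² + 3.5s + 35.67 = 0 ⇒ ω_n = 5.973, ζ = 0.293.
%OS = 100·exp(−πζ/√(1−ζ²)) = 100·exp(−π·0.293/√0.9141) = 38.2%.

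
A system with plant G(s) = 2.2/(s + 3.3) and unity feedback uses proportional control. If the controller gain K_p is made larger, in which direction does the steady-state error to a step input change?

decrease

e_ss = 1/(1 + K_p·G(0)); a larger K_p raises the denominator, so e_ss decreases.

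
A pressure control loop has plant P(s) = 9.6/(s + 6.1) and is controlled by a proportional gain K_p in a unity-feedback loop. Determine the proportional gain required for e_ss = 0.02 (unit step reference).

K_p = 31.1

For a type-0 loop with proportional control, e_ss = 1/(1 + K_p·P(0)).
P(0) = 1.574. Require 1/(1 + K_p·1.574) = 0.02, so 1 + 1.574·K_p = 50.
K_p = (50 − 1)/1.574 = 31.1.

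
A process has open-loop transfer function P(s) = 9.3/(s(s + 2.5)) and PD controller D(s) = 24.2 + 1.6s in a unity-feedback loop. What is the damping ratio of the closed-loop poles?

ζ = 0.579

Forward path: (24.2 + 1.6s)·9.3/(s(s+2.5)). The closed-loop characteristic equation is s² + (2.5 + 9.3·1.6)s + 9.3·24.2 = 0.
That is s² + 17.38s + 225.1 = 0, so ω_n = 15 rad/s and ζ = 17.38/(2·15) = 0.5793.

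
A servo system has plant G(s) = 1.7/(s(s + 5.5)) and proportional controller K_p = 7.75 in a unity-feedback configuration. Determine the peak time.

T_p = 1.33 s

The closed-loop denominator s² + 5.5s + 13.17 gives ω_n = √13.17 = 3.63 and ζ = 5.5/(2ω_n) = 0.7576.
Damped frequency ω_d = ω_n√(1−ζ²) = 2.369 rad/s, so peak time T_p = π/ω_d = 1.33 s.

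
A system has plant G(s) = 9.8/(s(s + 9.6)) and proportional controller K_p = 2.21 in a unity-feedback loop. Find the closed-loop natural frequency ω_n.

With unity feedback the closed-loop characteristic equation is s² + 9.6s + 2.21·9.8 = s² + 9.6s + 21.66 = 0.
So ω_n² = 21.66 ⇒ ω_n = 4.654 rad/s, and ζ = 9.6/(2ω_n) = 1.03.

ω_n = 4.65 rad/s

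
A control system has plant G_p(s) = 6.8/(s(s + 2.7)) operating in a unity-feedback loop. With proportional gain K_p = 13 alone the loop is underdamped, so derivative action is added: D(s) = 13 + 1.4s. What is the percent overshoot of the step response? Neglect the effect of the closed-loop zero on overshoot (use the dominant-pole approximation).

Forward path: (13 + 1.4s)·6.8/(s(s+2.7)). The closed-loop characteristic equation is s² + (2.7 + 6.8·1.4)s + 6.8·13 = 0.
That is s² + 12.22s + 88.4 = 0, so ω_n = 9.402 rad/s and ζ = 12.22/(2·9.402) = 0.6499.
%OS = 100·exp(−πζ/√(1−ζ²)) = 6.81%.

6.81%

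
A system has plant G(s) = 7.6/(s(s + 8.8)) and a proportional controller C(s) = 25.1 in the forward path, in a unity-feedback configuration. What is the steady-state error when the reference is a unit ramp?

The loop has one pole at the origin (type 1). Velocity error constant K_v = lim_{s→0} s·C(s)G(s) = 25.1·7.6/8.8 = 21.68.
Steady-state error to a unit ramp: e_ss = 1/K_v = 0.0461.

0.0461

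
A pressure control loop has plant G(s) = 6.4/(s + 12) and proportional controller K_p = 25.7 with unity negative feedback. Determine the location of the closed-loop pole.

Closed-loop transfer function: T(s) = K_p·G(s)/(1 + K_p·G(s)) = 164.5/(s + 12 + 164.5) = 164.5/(s + 176.5).
The closed-loop pole is at s = −176.5.

s = -176.5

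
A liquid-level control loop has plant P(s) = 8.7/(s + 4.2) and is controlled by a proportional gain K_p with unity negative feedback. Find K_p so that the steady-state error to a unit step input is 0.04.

K_p = 11.6

For a type-0 loop with proportional control, e_ss = 1/(1 + K_p·P(0)).
P(0) = 2.071. Require 1/(1 + K_p·2.071) = 0.04, so 1 + 2.071·K_p = 25.
K_p = (25 − 1)/2.071 = 11.6.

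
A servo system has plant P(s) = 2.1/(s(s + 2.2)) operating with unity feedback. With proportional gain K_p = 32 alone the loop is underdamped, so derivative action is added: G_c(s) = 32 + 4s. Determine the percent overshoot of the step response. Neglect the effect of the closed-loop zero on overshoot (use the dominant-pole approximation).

6.98%

Forward path: (32 + 4s)·2.1/(s(s+2.2)). The closed-loop characteristic equation is s² + (2.2 + 2.1·4)s + 2.1·32 = 0.
That is s² + 10.6s + 67.2 = 0, so ω_n = 8.198 rad/s and ζ = 10.6/(2·8.198) = 0.6465.
%OS = 100·exp(−πζ/√(1−ζ²)) = 6.98%.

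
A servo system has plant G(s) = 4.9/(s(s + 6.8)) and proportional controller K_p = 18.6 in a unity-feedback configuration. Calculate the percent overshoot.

30.2%

Closed-loop characteristic equation: s² + 6.8s + 91.14 = 0, so ω_n = 9.547 rad/s and ζ = 6.8/(2·9.547) = 0.3561.
%OS = 100·exp(−πζ/√(1−ζ²)) = 100·exp(−π·0.3561/√0.8732) = 30.2%.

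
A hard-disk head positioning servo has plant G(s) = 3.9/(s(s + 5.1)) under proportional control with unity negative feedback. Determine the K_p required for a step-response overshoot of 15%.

From %OS = 100·exp(−πζ/√(1−ζ²)) = 15%, ζ = −ln(0.15)/√(π²+ln²(0.15)) = 0.5169.
Characteristic equation s² + 5.1s + 3.9K_p = 0 gives ζ = 5.1/(2√(3.9K_p)).
Setting ζ = 0.5169: √(3.9K_p) = 5.1/(2·0.5169) = 4.933, so K_p = 24.33/3.9 = 6.24.

K_p = 6.24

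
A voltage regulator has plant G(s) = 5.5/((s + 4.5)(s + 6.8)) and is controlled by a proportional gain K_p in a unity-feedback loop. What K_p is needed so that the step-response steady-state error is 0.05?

For a type-0 loop with proportional control, e_ss = 1/(1 + K_p·G(0)).
G(0) = 0.1797. Require 1/(1 + K_p·0.1797) = 0.05, so 1 + 0.1797·K_p = 20.
K_p = (20 − 1)/0.1797 = 106.

K_p = 106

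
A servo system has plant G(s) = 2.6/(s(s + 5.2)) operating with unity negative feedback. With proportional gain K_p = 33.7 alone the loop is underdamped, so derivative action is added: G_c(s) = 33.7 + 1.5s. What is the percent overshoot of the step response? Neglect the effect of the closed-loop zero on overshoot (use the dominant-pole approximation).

17.4%

Forward path: (33.7 + 1.5s)·2.6/(s(s+5.2)). The closed-loop characteristic equation is s² + (5.2 + 2.6·1.5)s + 2.6·33.7 = 0.
That is s² + 9.1s + 87.62 = 0, so ω_n = 9.361 rad/s and ζ = 9.1/(2·9.361) = 0.4861.
%OS = 100·exp(−πζ/√(1−ζ²)) = 17.4%.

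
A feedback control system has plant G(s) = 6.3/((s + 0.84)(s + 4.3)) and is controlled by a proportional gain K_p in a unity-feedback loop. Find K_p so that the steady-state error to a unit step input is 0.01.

K_p = 56.8

The loop is type 0, so e_ss(step) = 1/(1 + K_pos) with K_pos = K_p·G(0).
G(0) = 1.744. Require 1/(1 + K_p·1.744) = 0.01, so 1 + 1.744·K_p = 100.
K_p = (100 − 1)/1.744 = 56.8.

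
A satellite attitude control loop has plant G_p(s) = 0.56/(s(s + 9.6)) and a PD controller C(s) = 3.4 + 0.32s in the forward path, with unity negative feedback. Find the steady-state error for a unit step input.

The open loop C(s)G_p(s) has a pole at the origin (type 1), so the static position error constant is infinite and e_ss = 1/(1+∞) = 0.

0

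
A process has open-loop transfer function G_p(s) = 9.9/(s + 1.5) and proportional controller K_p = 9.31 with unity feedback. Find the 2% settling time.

T_s ≈ 0.0427 s

Closed-loop transfer function: T(s) = K_p·G_p(s)/(1 + K_p·G_p(s)) = 92.17/(s + 1.5 + 92.17) = 92.17/(s + 93.67).
Time constant τ = 1/93.67 = 0.01068 s, so the 2% settling time is about 4τ = 0.0427 s.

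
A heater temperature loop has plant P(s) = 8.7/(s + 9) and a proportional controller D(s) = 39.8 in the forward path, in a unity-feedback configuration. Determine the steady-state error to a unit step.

The loop is type 0. Static position error constant K_pos = D(0)·P(0) = 39.8·0.9667 = 38.47.
Steady-state error to a unit step: e_ss = 1/(1+K_pos) = 1/39.47 = 0.0253.

0.0253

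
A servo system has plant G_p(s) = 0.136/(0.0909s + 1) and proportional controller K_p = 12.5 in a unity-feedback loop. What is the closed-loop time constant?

Closed loop: T(s) = K_p·G_p/(1+K_p·G_p) = 1.7/(0.0909s + 1 + 1.7), with pole at s = −(1 + 1.7)/0.0909 = −29.7.
Closed-loop time constant τ = 1/29.7 = 0.0337 s.

τ = 0.0337 s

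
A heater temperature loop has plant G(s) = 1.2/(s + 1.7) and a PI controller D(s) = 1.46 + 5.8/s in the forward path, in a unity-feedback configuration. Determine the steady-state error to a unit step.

The open loop D(s)G(s) has a pole at the origin (type 1), so the static position error constant is infinite and e_ss = 1/(1+∞) = 0.

0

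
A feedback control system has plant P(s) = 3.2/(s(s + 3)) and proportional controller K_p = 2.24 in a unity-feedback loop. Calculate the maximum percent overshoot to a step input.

11.9%

Closed-loop characteristic equation: s² + 3s + 7.168 = 0, so ω_n = 2.677 rad/s and ζ = 3/(2·2.677) = 0.5603.
%OS = 100·exp(−πζ/√(1−ζ²)) = 100·exp(−π·0.5603/√0.6861) = 11.9%.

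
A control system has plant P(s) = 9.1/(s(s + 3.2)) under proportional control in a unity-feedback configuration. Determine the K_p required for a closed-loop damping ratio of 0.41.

K_p = 1.67

Closed-loop characteristic equation: s² + 3.2s + K_p·9.1 = 0.
So ω_n = √(9.1K_p) and 2ζω_n = 3.2, giving ζ = 3.2/(2√(9.1K_p)).
Setting ζ = 0.41: √(9.1K_p) = 3.2/(2·0.41) = 3.902, so K_p = 15.23/9.1 = 1.67.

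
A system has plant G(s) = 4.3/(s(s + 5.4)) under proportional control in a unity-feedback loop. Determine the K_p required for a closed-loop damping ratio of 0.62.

Closed-loop characteristic equation: s² + 5.4s + K_p·4.3 = 0.
So ω_n = √(4.3K_p) and 2ζω_n = 5.4, giving ζ = 5.4/(2√(4.3K_p)).
Setting ζ = 0.62: √(4.3K_p) = 5.4/(2·0.62) = 4.355, so K_p = 18.96/4.3 = 4.41.

K_p = 4.41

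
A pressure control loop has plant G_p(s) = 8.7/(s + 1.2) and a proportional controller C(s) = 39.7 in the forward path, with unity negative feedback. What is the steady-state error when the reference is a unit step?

The loop is type 0. Static position error constant K_pos = C(0)·G_p(0) = 39.7·7.25 = 287.8.
Steady-state error to a unit step: e_ss = 1/(1+K_pos) = 1/288.8 = 0.00346.

0.00346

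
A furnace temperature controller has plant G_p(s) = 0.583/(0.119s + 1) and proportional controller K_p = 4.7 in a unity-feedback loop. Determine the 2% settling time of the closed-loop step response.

Closed loop: T(s) = K_p·G_p/(1+K_p·G_p) = 2.74/(0.119s + 1 + 2.74), with pole at s = −(1 + 2.74)/0.119 = −31.43.
τ = 1/31.43 = 0.03182 s, so 2% settling time ≈ 4τ = 0.127 s.

T_s ≈ 0.127 s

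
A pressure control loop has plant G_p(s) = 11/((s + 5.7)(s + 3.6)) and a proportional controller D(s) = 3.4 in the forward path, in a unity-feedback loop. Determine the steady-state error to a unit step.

The loop is type 0. Static position error constant K_pos = D(0)·G_p(0) = 3.4·0.5361 = 1.823.
Steady-state error to a unit step: e_ss = 1/(1+K_pos) = 1/2.823 = 0.354.

0.354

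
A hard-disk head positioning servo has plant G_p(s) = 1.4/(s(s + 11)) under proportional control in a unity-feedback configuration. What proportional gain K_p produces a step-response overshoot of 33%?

K_p = 195

From %OS = 100·exp(−πζ/√(1−ζ²)) = 33%, ζ = −ln(0.33)/√(π²+ln²(0.33)) = 0.3328.
Characteristic equation s² + 11s + 1.4K_p = 0 gives ζ = 11/(2√(1.4K_p)).
Setting ζ = 0.3328: √(1.4K_p) = 11/(2·0.3328) = 16.53, so K_p = 273.1/1.4 = 195.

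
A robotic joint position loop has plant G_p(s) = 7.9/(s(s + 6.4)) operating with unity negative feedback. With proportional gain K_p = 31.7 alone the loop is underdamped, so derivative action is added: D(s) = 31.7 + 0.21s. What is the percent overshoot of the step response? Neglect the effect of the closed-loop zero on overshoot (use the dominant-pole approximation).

Forward path: (31.7 + 0.21s)·7.9/(s(s+6.4)). The closed-loop characteristic equation is s² + (6.4 + 7.9·0.21)s + 7.9·31.7 = 0.
That is s² + 8.059s + 250.4 = 0, so ω_n = 15.82 rad/s and ζ = 8.059/(2·15.82) = 0.2546.
%OS = 100·exp(−πζ/√(1−ζ²)) = 43.7%.

43.7%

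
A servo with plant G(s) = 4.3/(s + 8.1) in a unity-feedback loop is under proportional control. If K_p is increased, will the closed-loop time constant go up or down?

decrease

The closed-loop bandwidth 8.1+K_p·4.3 grows with K_p, so τ shrinks.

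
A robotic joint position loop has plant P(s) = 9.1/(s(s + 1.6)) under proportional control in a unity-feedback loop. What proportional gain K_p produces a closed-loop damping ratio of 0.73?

Closed-loop characteristic equation: s² + 1.6s + K_p·9.1 = 0.
So ω_n = √(9.1K_p) and 2ζω_n = 1.6, giving ζ = 1.6/(2√(9.1K_p)).
Setting ζ = 0.73: √(9.1K_p) = 1.6/(2·0.73) = 1.096, so K_p = 1.201/9.1 = 0.132.

K_p = 0.132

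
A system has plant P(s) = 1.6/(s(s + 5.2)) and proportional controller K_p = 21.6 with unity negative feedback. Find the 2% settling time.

T_s ≈ 1.54 s

The closed-loop denominator s² + 5.2s + 34.56 gives ω_n = √34.56 = 5.879 and ζ = 5.2/(2ω_n) = 0.4423.
2% settling time T_s ≈ 4/(ζω_n) = 4/2.6 = 1.54 s.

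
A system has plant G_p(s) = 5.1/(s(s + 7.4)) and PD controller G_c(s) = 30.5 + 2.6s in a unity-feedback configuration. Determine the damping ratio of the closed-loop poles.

ζ = 0.828

Forward path: (30.5 + 2.6s)·5.1/(s(s+7.4)). The closed-loop characteristic equation is s² + (7.4 + 5.1·2.6)s + 5.1·30.5 = 0.
That is s² + 20.66s + 155.5 = 0, so ω_n = 12.47 rad/s and ζ = 20.66/(2·12.47) = 0.8283.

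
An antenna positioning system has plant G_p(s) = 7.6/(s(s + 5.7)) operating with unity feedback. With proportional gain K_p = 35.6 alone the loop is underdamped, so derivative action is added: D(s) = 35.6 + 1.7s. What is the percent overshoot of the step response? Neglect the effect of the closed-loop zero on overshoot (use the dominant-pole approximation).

Forward path: (35.6 + 1.7s)·7.6/(s(s+5.7)). The closed-loop characteristic equation is s² + (5.7 + 7.6·1.7)s + 7.6·35.6 = 0.
That is s² + 18.62s + 270.6 = 0, so ω_n = 16.45 rad/s and ζ = 18.62/(2·16.45) = 0.566.
%OS = 100·exp(−πζ/√(1−ζ²)) = 11.6%.

11.6%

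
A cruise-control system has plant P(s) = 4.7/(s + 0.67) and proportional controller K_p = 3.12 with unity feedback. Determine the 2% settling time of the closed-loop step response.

T_s ≈ 0.261 s

Closed-loop transfer function: T(s) = K_p·P(s)/(1 + K_p·P(s)) = 14.66/(s + 0.67 + 14.66) = 14.66/(s + 15.33).
Time constant τ = 1/15.33 = 0.06521 s, so the 2% settling time is about 4τ = 0.261 s.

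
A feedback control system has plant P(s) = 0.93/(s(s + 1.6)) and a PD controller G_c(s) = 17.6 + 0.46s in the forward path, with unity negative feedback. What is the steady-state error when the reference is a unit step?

0

The open loop G_c(s)P(s) has a pole at the origin (type 1), so the static position error constant is infinite and e_ss = 1/(1+∞) = 0.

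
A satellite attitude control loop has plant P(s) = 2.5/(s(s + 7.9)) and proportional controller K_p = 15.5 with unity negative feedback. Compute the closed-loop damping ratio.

ζ = 0.635

The closed-loop denominator is s(s+7.9) + 15.5·2.5 = s² + 7.9s + 38.75.
So ω_n² = 38.75 ⇒ ω_n = 6.225 rad/s, and ζ = 7.9/(2ω_n) = 0.635.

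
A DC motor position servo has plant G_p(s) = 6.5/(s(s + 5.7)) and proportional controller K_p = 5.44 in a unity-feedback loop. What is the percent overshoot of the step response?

18%

Closed-loop characteristic equation: s² + 5.7s + 35.36 = 0, so ω_n = 5.946 rad/s and ζ = 5.7/(2·5.946) = 0.4793.
%OS = 100·exp(−πζ/√(1−ζ²)) = 100·exp(−π·0.4793/√0.7703) = 18%.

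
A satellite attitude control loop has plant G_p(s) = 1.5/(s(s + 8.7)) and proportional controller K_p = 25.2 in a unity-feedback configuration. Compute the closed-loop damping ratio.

ζ = 0.708

The closed-loop denominator is s(s+8.7) + 25.2·1.5 = s² + 8.7s + 37.8.
Matching s² + 2ζω_n s + ω_n²: ω_n = √37.8 = 6.148 rad/s and 2ζω_n = 8.7, so ζ = 8.7/(2·6.148) = 0.708.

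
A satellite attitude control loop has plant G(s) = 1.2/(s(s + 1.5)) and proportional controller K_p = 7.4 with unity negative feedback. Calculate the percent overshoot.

The closed-loop denominator s² + 1.5s + 8.88 gives ω_n = √8.88 = 2.98 and ζ = 1.5/(2ω_n) = 0.2517.
%OS = 100·exp(−πζ/√(1−ζ²)) = 100·exp(−π·0.2517/√0.9367) = 44.2%.

44.2%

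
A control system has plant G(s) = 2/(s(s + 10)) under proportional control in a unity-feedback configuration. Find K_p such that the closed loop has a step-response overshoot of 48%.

From %OS = 100·exp(−πζ/√(1−ζ²)) = 48%, ζ = −ln(0.48)/√(π²+ln²(0.48)) = 0.2275.
Characteristic equation s² + 10s + 2K_p = 0 gives ζ = 10/(2√(2K_p)).
Setting ζ = 0.2275: √(2K_p) = 10/(2·0.2275) = 21.98, so K_p = 483/2 = 242.

K_p = 242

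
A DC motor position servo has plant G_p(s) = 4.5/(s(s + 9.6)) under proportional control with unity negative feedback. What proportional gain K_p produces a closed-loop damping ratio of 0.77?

Closed-loop characteristic equation: s² + 9.6s + K_p·4.5 = 0.
So ω_n = √(4.5K_p) and 2ζω_n = 9.6, giving ζ = 9.6/(2√(4.5K_p)).
Setting ζ = 0.77: √(4.5K_p) = 9.6/(2·0.77) = 6.234, so K_p = 38.86/4.5 = 8.64.

K_p = 8.64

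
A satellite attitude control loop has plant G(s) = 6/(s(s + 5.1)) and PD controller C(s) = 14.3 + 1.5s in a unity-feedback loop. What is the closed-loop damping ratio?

Forward path: (14.3 + 1.5s)·6/(s(s+5.1)). The closed-loop characteristic equation is s² + (5.1 + 6·1.5)s + 6·14.3 = 0.
That is s² + 14.1s + 85.8 = 0, so ω_n = 9.263 rad/s and ζ = 14.1/(2·9.263) = 0.7611.

ζ = 0.761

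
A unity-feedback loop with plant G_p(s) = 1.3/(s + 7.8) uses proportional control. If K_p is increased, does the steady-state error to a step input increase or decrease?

The position error constant K_pos = K_p·G_p(0) grows with K_p, and e_ss = 1/(1+K_pos) falls.

decrease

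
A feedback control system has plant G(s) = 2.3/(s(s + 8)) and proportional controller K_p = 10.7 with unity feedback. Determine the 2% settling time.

The closed-loop denominator s² + 8s + 24.61 gives ω_n = √24.61 = 4.961 and ζ = 8/(2ω_n) = 0.8063.
2% settling time T_s ≈ 4/(ζω_n) = 4/4 = 1 s.

T_s ≈ 1 s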